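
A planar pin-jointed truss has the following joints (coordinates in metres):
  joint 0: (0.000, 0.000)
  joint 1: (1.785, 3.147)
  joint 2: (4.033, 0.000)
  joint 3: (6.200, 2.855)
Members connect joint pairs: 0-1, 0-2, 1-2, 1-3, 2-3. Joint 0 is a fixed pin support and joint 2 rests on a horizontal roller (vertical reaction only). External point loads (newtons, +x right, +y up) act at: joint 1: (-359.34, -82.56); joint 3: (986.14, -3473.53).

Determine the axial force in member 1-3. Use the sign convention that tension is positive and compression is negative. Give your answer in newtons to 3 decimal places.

N=4 nodes, M=5 members, R=3 reactions → 2N=8, M+R=8
member 0 (0-1): L=3.6180, (cx,cy)=(0.4934,0.8698)
member 1 (0-2): L=4.0330, (cx,cy)=(1.0000,0.0000)
member 2 (1-2): L=3.8674, (cx,cy)=(0.5813,-0.8137)
member 3 (1-3): L=4.4246, (cx,cy)=(0.9978,-0.0660)
member 4 (2-3): L=3.5843, (cx,cy)=(0.6046,0.7965)
solve A·x = −loads:
  F[0-1] = +2573.0235 N (tension)
  F[0-2] = -642.6480 N (compression)
  F[1-2] = -3132.2590 N (compression)
  F[1-3] = +3456.9893 N (tension)
  F[2-3] = -4074.3668 N (compression)
  Rx@0 = -626.8000 N
  Ry@0 = -2238.0688 N
  Ry@2 = +5794.1588 N

3456.989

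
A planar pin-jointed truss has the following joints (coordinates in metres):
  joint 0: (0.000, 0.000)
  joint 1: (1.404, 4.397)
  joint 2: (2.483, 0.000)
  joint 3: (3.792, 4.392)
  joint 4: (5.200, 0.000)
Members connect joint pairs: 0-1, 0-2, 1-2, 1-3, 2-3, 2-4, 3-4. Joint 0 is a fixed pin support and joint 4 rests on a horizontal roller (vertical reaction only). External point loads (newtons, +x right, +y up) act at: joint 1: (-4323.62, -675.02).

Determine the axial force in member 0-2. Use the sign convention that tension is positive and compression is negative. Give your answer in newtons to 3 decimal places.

N=5 nodes, M=7 members, R=3 reactions → 2N=10, M+R=10
member 0 (0-1): L=4.6157, (cx,cy)=(0.3042,0.9526)
member 1 (0-2): L=2.4830, (cx,cy)=(1.0000,0.0000)
member 2 (1-2): L=4.5275, (cx,cy)=(0.2383,-0.9712)
member 3 (1-3): L=2.3880, (cx,cy)=(1.0000,-0.0021)
member 4 (2-3): L=4.5829, (cx,cy)=(0.2856,0.9583)
member 5 (2-4): L=2.7170, (cx,cy)=(1.0000,0.0000)
member 6 (3-4): L=4.6122, (cx,cy)=(0.3053,-0.9523)
solve A·x = −loads:
  F[0-1] = -4355.0829 N (compression)
  F[0-2] = -2998.8986 N (compression)
  F[1-2] = +3572.1295 N (tension)
  F[1-3] = +2147.5801 N (tension)
  F[2-3] = -3620.0064 N (compression)
  F[2-4] = -1113.6081 N (compression)
  F[3-4] = +3647.8350 N (tension)
  Rx@0 = +4323.6200 N
  Ry@0 = +4148.7179 N
  Ry@4 = -3473.6979 N

-2998.899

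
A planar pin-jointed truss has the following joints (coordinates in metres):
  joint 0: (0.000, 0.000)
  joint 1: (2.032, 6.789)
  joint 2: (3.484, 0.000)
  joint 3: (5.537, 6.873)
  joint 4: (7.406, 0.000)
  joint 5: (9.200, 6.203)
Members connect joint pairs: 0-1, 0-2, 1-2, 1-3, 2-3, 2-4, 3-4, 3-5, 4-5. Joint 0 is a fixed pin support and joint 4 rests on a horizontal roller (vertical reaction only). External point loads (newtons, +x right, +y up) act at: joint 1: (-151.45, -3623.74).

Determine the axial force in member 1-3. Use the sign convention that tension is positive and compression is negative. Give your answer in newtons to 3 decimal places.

-491.797

N=6 nodes, M=9 members, R=3 reactions → 2N=12, M+R=12
member 0 (0-1): L=7.0866, (cx,cy)=(0.2867,0.9580)
member 1 (0-2): L=3.4840, (cx,cy)=(1.0000,0.0000)
member 2 (1-2): L=6.9425, (cx,cy)=(0.2091,-0.9779)
member 3 (1-3): L=3.5060, (cx,cy)=(0.9997,0.0240)
member 4 (2-3): L=7.1731, (cx,cy)=(0.2862,0.9582)
member 5 (2-4): L=3.9220, (cx,cy)=(1.0000,0.0000)
member 6 (3-4): L=7.1226, (cx,cy)=(0.2624,-0.9650)
member 7 (3-5): L=3.7238, (cx,cy)=(0.9837,-0.1799)
member 8 (4-5): L=6.4572, (cx,cy)=(0.2778,0.9606)
solve A·x = −loads:
  F[0-1] = -2889.6601 N (compression)
  F[0-2] = +677.1293 N (tension)
  F[1-2] = -886.8159 N (compression)
  F[1-3] = -491.7970 N (compression)
  F[2-3] = +905.0651 N (tension)
  F[2-4] = +232.6177 N (tension)
  F[3-4] = -886.4849 N (compression)
  F[3-5] = +0.0000 N (tension)
  F[4-5] = -0.0000 N (compression)
  Rx@0 = +151.4500 N
  Ry@0 = +2768.3193 N
  Ry@4 = +855.4207 N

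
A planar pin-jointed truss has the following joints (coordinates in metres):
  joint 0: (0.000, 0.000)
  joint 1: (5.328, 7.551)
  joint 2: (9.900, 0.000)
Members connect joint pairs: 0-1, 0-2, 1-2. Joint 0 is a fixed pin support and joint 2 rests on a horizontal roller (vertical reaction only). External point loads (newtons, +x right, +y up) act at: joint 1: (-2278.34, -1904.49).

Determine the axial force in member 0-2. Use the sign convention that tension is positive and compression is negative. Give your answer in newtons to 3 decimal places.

N=3 nodes, M=3 members, R=3 reactions → 2N=6, M+R=6
member 0 (0-1): L=9.2415, (cx,cy)=(0.5765,0.8171)
member 1 (0-2): L=9.9000, (cx,cy)=(1.0000,0.0000)
member 2 (1-2): L=8.8273, (cx,cy)=(0.5179,-0.8554)
solve A·x = −loads:
  F[0-1] = -3203.2281 N (compression)
  F[0-2] = -431.5821 N (compression)
  F[1-2] = +833.2664 N (tension)
  Rx@0 = +2278.3400 N
  Ry@0 = +2617.2802 N
  Ry@2 = -712.7902 N

-431.582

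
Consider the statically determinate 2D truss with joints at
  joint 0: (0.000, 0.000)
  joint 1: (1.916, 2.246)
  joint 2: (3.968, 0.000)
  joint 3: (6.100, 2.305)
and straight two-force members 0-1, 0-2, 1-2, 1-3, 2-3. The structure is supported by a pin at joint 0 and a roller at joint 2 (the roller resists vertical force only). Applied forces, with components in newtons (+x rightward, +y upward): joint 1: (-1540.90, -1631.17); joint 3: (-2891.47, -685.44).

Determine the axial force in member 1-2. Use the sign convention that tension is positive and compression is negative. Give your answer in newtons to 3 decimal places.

N=4 nodes, M=5 members, R=3 reactions → 2N=8, M+R=8
member 0 (0-1): L=2.9522, (cx,cy)=(0.6490,0.7608)
member 1 (0-2): L=3.9680, (cx,cy)=(1.0000,0.0000)
member 2 (1-2): L=3.0422, (cx,cy)=(0.6745,-0.7383)
member 3 (1-3): L=4.1844, (cx,cy)=(0.9999,0.0141)
member 4 (2-3): L=3.1398, (cx,cy)=(0.6790,0.7341)
solve A·x = −loads:
  F[0-1] = -3978.9077 N (compression)
  F[0-2] = -1850.0419 N (compression)
  F[1-2] = +1847.1083 N (tension)
  F[1-3] = -2287.5359 N (compression)
  F[2-3] = -889.7544 N (compression)
  Rx@0 = +4432.3700 N
  Ry@0 = +3027.0924 N
  Ry@2 = -710.4824 N

1847.108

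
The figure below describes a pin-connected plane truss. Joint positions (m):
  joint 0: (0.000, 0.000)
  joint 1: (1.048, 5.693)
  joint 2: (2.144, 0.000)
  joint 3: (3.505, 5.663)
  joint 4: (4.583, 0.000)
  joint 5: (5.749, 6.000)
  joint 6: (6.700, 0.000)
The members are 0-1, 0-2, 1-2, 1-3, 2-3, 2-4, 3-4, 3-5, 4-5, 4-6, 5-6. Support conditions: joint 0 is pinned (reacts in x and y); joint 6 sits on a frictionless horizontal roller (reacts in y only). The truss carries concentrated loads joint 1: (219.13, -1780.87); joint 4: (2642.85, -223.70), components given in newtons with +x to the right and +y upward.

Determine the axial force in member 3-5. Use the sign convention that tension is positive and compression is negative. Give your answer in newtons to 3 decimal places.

N=7 nodes, M=11 members, R=3 reactions → 2N=14, M+R=14
member 0 (0-1): L=5.7887, (cx,cy)=(0.1810,0.9835)
member 1 (0-2): L=2.1440, (cx,cy)=(1.0000,0.0000)
member 2 (1-2): L=5.7975, (cx,cy)=(0.1890,-0.9820)
member 3 (1-3): L=2.4572, (cx,cy)=(0.9999,-0.0122)
member 4 (2-3): L=5.8243, (cx,cy)=(0.2337,0.9723)
member 5 (2-4): L=2.4390, (cx,cy)=(1.0000,0.0000)
member 6 (3-4): L=5.7647, (cx,cy)=(0.1870,-0.9824)
member 7 (3-5): L=2.2692, (cx,cy)=(0.9889,0.1485)
member 8 (4-5): L=6.1122, (cx,cy)=(0.1908,0.9816)
member 9 (4-6): L=2.1170, (cx,cy)=(1.0000,0.0000)
member 10 (5-6): L=6.0749, (cx,cy)=(0.1565,-0.9877)
solve A·x = −loads:
  F[0-1] = -1410.0993 N (compression)
  F[0-2] = +3117.2696 N (tension)
  F[1-2] = -396.3414 N (compression)
  F[1-3] = -399.5227 N (compression)
  F[2-3] = +400.2768 N (tension)
  F[2-4] = +2948.8070 N (tension)
  F[3-4] = -435.4729 N (compression)
  F[3-5] = -227.0412 N (compression)
  F[4-5] = +663.6790 N (tension)
  F[4-6] = +97.9169 N (tension)
  F[5-6] = -625.4843 N (compression)
  Rx@0 = -2861.9800 N
  Ry@0 = +1386.7975 N
  Ry@6 = +617.7725 N

-227.041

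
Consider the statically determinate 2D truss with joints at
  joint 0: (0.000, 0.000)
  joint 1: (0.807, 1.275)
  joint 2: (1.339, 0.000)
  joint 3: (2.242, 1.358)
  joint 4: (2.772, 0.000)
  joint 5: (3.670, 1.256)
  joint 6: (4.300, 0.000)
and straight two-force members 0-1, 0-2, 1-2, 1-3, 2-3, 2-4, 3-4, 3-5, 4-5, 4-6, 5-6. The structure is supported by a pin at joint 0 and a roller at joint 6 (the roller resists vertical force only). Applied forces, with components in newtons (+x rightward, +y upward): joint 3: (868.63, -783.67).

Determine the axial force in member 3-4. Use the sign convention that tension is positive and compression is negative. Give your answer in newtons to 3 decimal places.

N=7 nodes, M=11 members, R=3 reactions → 2N=14, M+R=14
member 0 (0-1): L=1.5089, (cx,cy)=(0.5348,0.8450)
member 1 (0-2): L=1.3390, (cx,cy)=(1.0000,0.0000)
member 2 (1-2): L=1.3815, (cx,cy)=(0.3851,-0.9229)
member 3 (1-3): L=1.4374, (cx,cy)=(0.9983,0.0577)
member 4 (2-3): L=1.6308, (cx,cy)=(0.5537,0.8327)
member 5 (2-4): L=1.4330, (cx,cy)=(1.0000,0.0000)
member 6 (3-4): L=1.4578, (cx,cy)=(0.3636,-0.9316)
member 7 (3-5): L=1.4316, (cx,cy)=(0.9975,-0.0712)
member 8 (4-5): L=1.5440, (cx,cy)=(0.5816,0.8135)
member 9 (4-6): L=1.5280, (cx,cy)=(1.0000,0.0000)
member 10 (5-6): L=1.4051, (cx,cy)=(0.4484,-0.8939)
solve A·x = −loads:
  F[0-1] = -119.2264 N (compression)
  F[0-2] = +932.3942 N (tension)
  F[1-2] = +102.6862 N (tension)
  F[1-3] = -103.4790 N (compression)
  F[2-3] = -113.8060 N (compression)
  F[2-4] = +1034.9518 N (tension)
  F[3-4] = -672.4871 N (compression)
  F[3-5] = -792.4685 N (compression)
  F[4-5] = +770.1153 N (tension)
  F[4-6] = +342.5511 N (tension)
  F[5-6] = -764.0230 N (compression)
  Rx@0 = -868.6300 N
  Ry@0 = +100.7426 N
  Ry@6 = +682.9274 N

-672.487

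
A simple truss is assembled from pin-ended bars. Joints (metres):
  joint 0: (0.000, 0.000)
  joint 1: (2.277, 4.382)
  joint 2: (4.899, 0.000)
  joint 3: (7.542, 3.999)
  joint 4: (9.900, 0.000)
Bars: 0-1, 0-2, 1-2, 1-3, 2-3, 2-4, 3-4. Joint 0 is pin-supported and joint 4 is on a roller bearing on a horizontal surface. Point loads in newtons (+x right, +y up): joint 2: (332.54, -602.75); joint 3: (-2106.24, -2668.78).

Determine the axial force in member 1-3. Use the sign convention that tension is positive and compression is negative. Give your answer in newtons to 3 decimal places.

N=5 nodes, M=7 members, R=3 reactions → 2N=10, M+R=10
member 0 (0-1): L=4.9383, (cx,cy)=(0.4611,0.8874)
member 1 (0-2): L=4.8990, (cx,cy)=(1.0000,0.0000)
member 2 (1-2): L=5.1065, (cx,cy)=(0.5135,-0.8581)
member 3 (1-3): L=5.2789, (cx,cy)=(0.9974,-0.0726)
member 4 (2-3): L=4.7935, (cx,cy)=(0.5514,0.8343)
member 5 (2-4): L=5.0010, (cx,cy)=(1.0000,0.0000)
member 6 (3-4): L=4.6424, (cx,cy)=(0.5079,-0.8614)
solve A·x = −loads:
  F[0-1] = -2018.2823 N (compression)
  F[0-2] = -843.0876 N (compression)
  F[1-2] = +2264.5090 N (tension)
  F[1-3] = -2098.8756 N (compression)
  F[2-3] = -1606.7659 N (compression)
  F[2-4] = +873.0330 N (tension)
  F[3-4] = -1718.8275 N (compression)
  Rx@0 = +1773.7000 N
  Ry@0 = +1790.9283 N
  Ry@4 = +1480.6017 N

-2098.876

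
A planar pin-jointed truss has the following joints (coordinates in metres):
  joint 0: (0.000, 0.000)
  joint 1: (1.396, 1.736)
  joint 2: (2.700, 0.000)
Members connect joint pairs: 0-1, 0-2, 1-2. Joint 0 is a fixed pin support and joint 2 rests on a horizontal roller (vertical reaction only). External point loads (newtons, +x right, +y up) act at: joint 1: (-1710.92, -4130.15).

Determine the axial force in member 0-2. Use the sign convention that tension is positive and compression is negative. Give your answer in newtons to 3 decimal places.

N=3 nodes, M=3 members, R=3 reactions → 2N=6, M+R=6
member 0 (0-1): L=2.2277, (cx,cy)=(0.6267,0.7793)
member 1 (0-2): L=2.7000, (cx,cy)=(1.0000,0.0000)
member 2 (1-2): L=2.1712, (cx,cy)=(0.6006,-0.7996)
solve A·x = −loads:
  F[0-1] = -3971.2673 N (compression)
  F[0-2] = +777.7296 N (tension)
  F[1-2] = -1294.9440 N (compression)
  Rx@0 = +1710.9200 N
  Ry@0 = +3094.7677 N
  Ry@2 = +1035.3823 N

777.730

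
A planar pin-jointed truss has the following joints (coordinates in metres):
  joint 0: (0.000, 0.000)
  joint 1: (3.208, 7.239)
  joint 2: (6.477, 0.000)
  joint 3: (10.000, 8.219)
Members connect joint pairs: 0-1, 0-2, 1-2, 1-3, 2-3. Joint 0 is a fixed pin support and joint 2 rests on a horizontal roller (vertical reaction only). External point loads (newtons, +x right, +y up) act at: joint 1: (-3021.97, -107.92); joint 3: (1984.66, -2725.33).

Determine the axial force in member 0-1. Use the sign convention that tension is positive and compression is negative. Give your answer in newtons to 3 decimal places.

N=4 nodes, M=5 members, R=3 reactions → 2N=8, M+R=8
member 0 (0-1): L=7.9180, (cx,cy)=(0.4052,0.9142)
member 1 (0-2): L=6.4770, (cx,cy)=(1.0000,0.0000)
member 2 (1-2): L=7.9429, (cx,cy)=(0.4116,-0.9114)
member 3 (1-3): L=6.8623, (cx,cy)=(0.9898,0.1428)
member 4 (2-3): L=8.9422, (cx,cy)=(0.3940,0.9191)
solve A·x = −loads:
  F[0-1] = +622.2025 N (tension)
  F[0-2] = -1289.3978 N (compression)
  F[1-2] = -210.5170 N (compression)
  F[1-3] = +3395.5016 N (tension)
  F[2-3] = -3492.7212 N (compression)
  Rx@0 = +1037.3100 N
  Ry@0 = -568.8477 N
  Ry@2 = +3402.0977 N

622.203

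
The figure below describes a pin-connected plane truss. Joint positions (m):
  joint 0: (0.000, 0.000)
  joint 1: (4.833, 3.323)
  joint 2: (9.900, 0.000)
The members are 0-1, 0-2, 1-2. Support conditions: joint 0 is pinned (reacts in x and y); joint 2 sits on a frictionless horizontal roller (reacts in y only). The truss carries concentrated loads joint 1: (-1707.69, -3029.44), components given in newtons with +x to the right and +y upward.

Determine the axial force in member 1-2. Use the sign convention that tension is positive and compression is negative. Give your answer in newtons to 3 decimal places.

-1651.567

N=3 nodes, M=3 members, R=3 reactions → 2N=6, M+R=6
member 0 (0-1): L=5.8652, (cx,cy)=(0.8240,0.5666)
member 1 (0-2): L=9.9000, (cx,cy)=(1.0000,0.0000)
member 2 (1-2): L=6.0594, (cx,cy)=(0.8362,-0.5484)
solve A·x = −loads:
  F[0-1] = -3748.4134 N (compression)
  F[0-2] = +1381.0665 N (tension)
  F[1-2] = -1651.5671 N (compression)
  Rx@0 = +1707.6900 N
  Ry@0 = +2123.7198 N
  Ry@2 = +905.7202 N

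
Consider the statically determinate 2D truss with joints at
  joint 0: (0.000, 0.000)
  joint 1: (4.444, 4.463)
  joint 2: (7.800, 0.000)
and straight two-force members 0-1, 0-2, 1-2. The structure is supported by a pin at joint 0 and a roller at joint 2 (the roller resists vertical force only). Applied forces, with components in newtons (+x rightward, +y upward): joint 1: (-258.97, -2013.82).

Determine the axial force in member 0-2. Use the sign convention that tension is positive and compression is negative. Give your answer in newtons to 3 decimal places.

N=3 nodes, M=3 members, R=3 reactions → 2N=6, M+R=6
member 0 (0-1): L=6.2982, (cx,cy)=(0.7056,0.7086)
member 1 (0-2): L=7.8000, (cx,cy)=(1.0000,0.0000)
member 2 (1-2): L=5.5840, (cx,cy)=(0.6010,-0.7992)
solve A·x = −loads:
  F[0-1] = -1431.8613 N (compression)
  F[0-2] = +751.3467 N (tension)
  F[1-2] = -1250.1560 N (compression)
  Rx@0 = +258.9700 N
  Ry@0 = +1014.6363 N
  Ry@2 = +999.1837 N

751.347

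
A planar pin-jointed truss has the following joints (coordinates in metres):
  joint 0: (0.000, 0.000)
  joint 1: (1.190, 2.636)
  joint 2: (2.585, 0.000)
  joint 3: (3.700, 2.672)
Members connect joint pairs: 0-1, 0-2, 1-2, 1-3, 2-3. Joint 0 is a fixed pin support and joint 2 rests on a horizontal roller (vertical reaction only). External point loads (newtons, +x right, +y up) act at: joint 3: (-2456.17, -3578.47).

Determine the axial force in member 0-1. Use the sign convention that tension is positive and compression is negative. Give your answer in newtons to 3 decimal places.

N=4 nodes, M=5 members, R=3 reactions → 2N=8, M+R=8
member 0 (0-1): L=2.8922, (cx,cy)=(0.4115,0.9114)
member 1 (0-2): L=2.5850, (cx,cy)=(1.0000,0.0000)
member 2 (1-2): L=2.9824, (cx,cy)=(0.4677,-0.8839)
member 3 (1-3): L=2.5103, (cx,cy)=(0.9999,0.0143)
member 4 (2-3): L=2.8953, (cx,cy)=(0.3851,0.9229)
solve A·x = −loads:
  F[0-1] = -1092.0389 N (compression)
  F[0-2] = -2006.8429 N (compression)
  F[1-2] = +1110.3805 N (tension)
  F[1-3] = -968.8061 N (compression)
  F[2-3] = -3862.4799 N (compression)
  Rx@0 = +2456.1700 N
  Ry@0 = +995.3161 N
  Ry@2 = +2583.1539 N

-1092.039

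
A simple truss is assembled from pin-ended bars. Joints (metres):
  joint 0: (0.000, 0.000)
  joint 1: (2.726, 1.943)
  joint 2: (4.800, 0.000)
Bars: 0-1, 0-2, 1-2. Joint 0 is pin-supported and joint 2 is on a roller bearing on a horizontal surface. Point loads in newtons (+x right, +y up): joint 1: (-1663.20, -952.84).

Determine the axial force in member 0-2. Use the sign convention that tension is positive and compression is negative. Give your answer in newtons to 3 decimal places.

-141.023

N=3 nodes, M=3 members, R=3 reactions → 2N=6, M+R=6
member 0 (0-1): L=3.3476, (cx,cy)=(0.8143,0.5804)
member 1 (0-2): L=4.8000, (cx,cy)=(1.0000,0.0000)
member 2 (1-2): L=2.8420, (cx,cy)=(0.7298,-0.6837)
solve A·x = −loads:
  F[0-1] = -1869.2649 N (compression)
  F[0-2] = -141.0232 N (compression)
  F[1-2] = +193.2411 N (tension)
  Rx@0 = +1663.2000 N
  Ry@0 = +1084.9558 N
  Ry@2 = -132.1158 N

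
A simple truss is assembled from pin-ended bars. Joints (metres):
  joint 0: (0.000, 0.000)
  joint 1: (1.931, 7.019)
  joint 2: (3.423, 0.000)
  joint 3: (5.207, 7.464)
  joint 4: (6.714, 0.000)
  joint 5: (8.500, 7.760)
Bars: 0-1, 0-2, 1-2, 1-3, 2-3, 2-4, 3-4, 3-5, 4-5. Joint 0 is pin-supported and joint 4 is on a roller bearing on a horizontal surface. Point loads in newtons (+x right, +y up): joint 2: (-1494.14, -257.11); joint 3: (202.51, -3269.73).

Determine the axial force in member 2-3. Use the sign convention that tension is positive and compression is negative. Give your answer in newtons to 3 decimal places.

-346.313

N=6 nodes, M=9 members, R=3 reactions → 2N=12, M+R=12
member 0 (0-1): L=7.2798, (cx,cy)=(0.2653,0.9642)
member 1 (0-2): L=3.4230, (cx,cy)=(1.0000,0.0000)
member 2 (1-2): L=7.1758, (cx,cy)=(0.2079,-0.9781)
member 3 (1-3): L=3.3061, (cx,cy)=(0.9909,0.1346)
member 4 (2-3): L=7.6742, (cx,cy)=(0.2325,0.9726)
member 5 (2-4): L=3.2910, (cx,cy)=(1.0000,0.0000)
member 6 (3-4): L=7.6146, (cx,cy)=(0.1979,-0.9802)
member 7 (3-5): L=3.3063, (cx,cy)=(0.9960,0.0895)
member 8 (4-5): L=7.9629, (cx,cy)=(0.2243,0.9745)
solve A·x = −loads:
  F[0-1] = -658.3923 N (compression)
  F[0-2] = -1116.9878 N (compression)
  F[1-2] = +607.2054 N (tension)
  F[1-3] = -303.6558 N (compression)
  F[2-3] = -346.3127 N (compression)
  F[2-4] = +583.9085 N (tension)
  F[3-4] = -2950.3900 N (compression)
  F[3-5] = -0.0000 N (compression)
  F[4-5] = +0.0000 N (tension)
  Rx@0 = +1291.6300 N
  Ry@0 = +634.8075 N
  Ry@4 = +2892.0325 N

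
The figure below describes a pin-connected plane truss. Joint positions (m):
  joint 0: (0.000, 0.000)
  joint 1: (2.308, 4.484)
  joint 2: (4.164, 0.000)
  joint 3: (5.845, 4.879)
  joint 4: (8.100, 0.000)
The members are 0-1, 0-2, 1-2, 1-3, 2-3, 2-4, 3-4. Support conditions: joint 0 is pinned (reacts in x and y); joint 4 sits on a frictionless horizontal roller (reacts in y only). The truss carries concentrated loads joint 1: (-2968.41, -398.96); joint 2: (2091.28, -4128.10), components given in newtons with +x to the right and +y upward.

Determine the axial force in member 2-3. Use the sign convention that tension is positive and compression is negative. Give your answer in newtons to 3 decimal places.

N=5 nodes, M=7 members, R=3 reactions → 2N=10, M+R=10
member 0 (0-1): L=5.0431, (cx,cy)=(0.4577,0.8891)
member 1 (0-2): L=4.1640, (cx,cy)=(1.0000,0.0000)
member 2 (1-2): L=4.8529, (cx,cy)=(0.3824,-0.9240)
member 3 (1-3): L=3.5590, (cx,cy)=(0.9938,0.1110)
member 4 (2-3): L=5.1605, (cx,cy)=(0.3257,0.9455)
member 5 (2-4): L=3.9360, (cx,cy)=(1.0000,0.0000)
member 6 (3-4): L=5.3749, (cx,cy)=(0.4195,-0.9077)
solve A·x = −loads:
  F[0-1] = -4425.0900 N (compression)
  F[0-2] = +1148.0242 N (tension)
  F[1-2] = +3766.3315 N (tension)
  F[1-3] = -500.2640 N (compression)
  F[2-3] = +685.4858 N (tension)
  F[2-4] = +273.8792 N (tension)
  F[3-4] = -652.8055 N (compression)
  Rx@0 = +877.1300 N
  Ry@0 = +3934.4850 N
  Ry@4 = +592.5750 N

685.486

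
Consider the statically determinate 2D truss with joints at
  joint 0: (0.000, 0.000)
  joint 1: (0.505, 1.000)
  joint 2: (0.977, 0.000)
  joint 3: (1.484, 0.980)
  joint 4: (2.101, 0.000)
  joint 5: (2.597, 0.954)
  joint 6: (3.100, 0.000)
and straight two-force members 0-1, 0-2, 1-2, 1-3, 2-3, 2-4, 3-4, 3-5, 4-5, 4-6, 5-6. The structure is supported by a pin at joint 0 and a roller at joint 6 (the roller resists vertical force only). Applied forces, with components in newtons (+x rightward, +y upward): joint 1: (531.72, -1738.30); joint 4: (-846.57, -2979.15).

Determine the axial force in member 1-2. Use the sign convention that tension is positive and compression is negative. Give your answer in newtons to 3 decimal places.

602.237

N=7 nodes, M=11 members, R=3 reactions → 2N=14, M+R=14
member 0 (0-1): L=1.1203, (cx,cy)=(0.4508,0.8926)
member 1 (0-2): L=0.9770, (cx,cy)=(1.0000,0.0000)
member 2 (1-2): L=1.1058, (cx,cy)=(0.4268,-0.9043)
member 3 (1-3): L=0.9792, (cx,cy)=(0.9998,-0.0204)
member 4 (2-3): L=1.1034, (cx,cy)=(0.4595,0.8882)
member 5 (2-4): L=1.1240, (cx,cy)=(1.0000,0.0000)
member 6 (3-4): L=1.1581, (cx,cy)=(0.5328,-0.8462)
member 7 (3-5): L=1.1133, (cx,cy)=(0.9997,-0.0234)
member 8 (4-5): L=1.0752, (cx,cy)=(0.4613,0.8872)
member 9 (4-6): L=0.9990, (cx,cy)=(1.0000,0.0000)
member 10 (5-6): L=1.0785, (cx,cy)=(0.4664,-0.8846)
solve A·x = −loads:
  F[0-1] = -2513.5227 N (compression)
  F[0-2] = +818.1972 N (tension)
  F[1-2] = +602.2372 N (tension)
  F[1-3] = -1922.2283 N (compression)
  F[2-3] = -613.1857 N (compression)
  F[2-4] = +1357.0142 N (tension)
  F[3-4] = +667.8262 N (tension)
  F[3-5] = -2560.0938 N (compression)
  F[4-5] = +2720.7793 N (tension)
  F[4-6] = +1304.3160 N (tension)
  F[5-6] = -2796.5850 N (compression)
  Rx@0 = +314.8500 N
  Ry@0 = +2243.6579 N
  Ry@6 = +2473.7921 N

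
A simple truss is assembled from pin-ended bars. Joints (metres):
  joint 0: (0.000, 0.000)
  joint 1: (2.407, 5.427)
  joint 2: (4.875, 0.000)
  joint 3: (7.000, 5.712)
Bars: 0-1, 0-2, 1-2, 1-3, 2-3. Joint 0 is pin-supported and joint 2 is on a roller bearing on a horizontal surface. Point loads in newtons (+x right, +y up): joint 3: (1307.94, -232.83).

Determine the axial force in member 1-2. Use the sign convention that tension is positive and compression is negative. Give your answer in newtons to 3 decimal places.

N=4 nodes, M=5 members, R=3 reactions → 2N=8, M+R=8
member 0 (0-1): L=5.9368, (cx,cy)=(0.4054,0.9141)
member 1 (0-2): L=4.8750, (cx,cy)=(1.0000,0.0000)
member 2 (1-2): L=5.9618, (cx,cy)=(0.4140,-0.9103)
member 3 (1-3): L=4.6018, (cx,cy)=(0.9981,0.0619)
member 4 (2-3): L=6.0945, (cx,cy)=(0.3487,0.9372)
solve A·x = −loads:
  F[0-1] = +1787.4966 N (tension)
  F[0-2] = +583.2262 N (tension)
  F[1-2] = -1697.7136 N (compression)
  F[1-3] = +1430.2571 N (tension)
  F[2-3] = -342.9297 N (compression)
  Rx@0 = -1307.9400 N
  Ry@0 = -1633.9932 N
  Ry@2 = +1866.8232 N

-1697.714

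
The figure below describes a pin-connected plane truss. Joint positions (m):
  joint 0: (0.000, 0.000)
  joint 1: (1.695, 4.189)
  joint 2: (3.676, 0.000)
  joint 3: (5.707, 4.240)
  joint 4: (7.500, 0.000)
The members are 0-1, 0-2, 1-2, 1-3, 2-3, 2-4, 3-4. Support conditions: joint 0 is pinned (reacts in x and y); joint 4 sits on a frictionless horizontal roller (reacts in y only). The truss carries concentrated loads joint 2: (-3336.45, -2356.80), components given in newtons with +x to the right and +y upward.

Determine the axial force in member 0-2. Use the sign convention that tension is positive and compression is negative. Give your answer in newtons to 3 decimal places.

N=5 nodes, M=7 members, R=3 reactions → 2N=10, M+R=10
member 0 (0-1): L=4.5189, (cx,cy)=(0.3751,0.9270)
member 1 (0-2): L=3.6760, (cx,cy)=(1.0000,0.0000)
member 2 (1-2): L=4.6338, (cx,cy)=(0.4275,-0.9040)
member 3 (1-3): L=4.0123, (cx,cy)=(0.9999,0.0127)
member 4 (2-3): L=4.7013, (cx,cy)=(0.4320,0.9019)
member 5 (2-4): L=3.8240, (cx,cy)=(1.0000,0.0000)
member 6 (3-4): L=4.6035, (cx,cy)=(0.3895,-0.9210)
solve A·x = −loads:
  F[0-1] = -1296.2978 N (compression)
  F[0-2] = -2850.2234 N (compression)
  F[1-2] = +1314.5088 N (tension)
  F[1-3] = -1048.2784 N (compression)
  F[2-3] = +1295.6070 N (tension)
  F[2-4] = +488.4852 N (tension)
  F[3-4] = -1254.1852 N (compression)
  Rx@0 = +3336.4500 N
  Ry@0 = +1201.6538 N
  Ry@4 = +1155.1462 N

-2850.223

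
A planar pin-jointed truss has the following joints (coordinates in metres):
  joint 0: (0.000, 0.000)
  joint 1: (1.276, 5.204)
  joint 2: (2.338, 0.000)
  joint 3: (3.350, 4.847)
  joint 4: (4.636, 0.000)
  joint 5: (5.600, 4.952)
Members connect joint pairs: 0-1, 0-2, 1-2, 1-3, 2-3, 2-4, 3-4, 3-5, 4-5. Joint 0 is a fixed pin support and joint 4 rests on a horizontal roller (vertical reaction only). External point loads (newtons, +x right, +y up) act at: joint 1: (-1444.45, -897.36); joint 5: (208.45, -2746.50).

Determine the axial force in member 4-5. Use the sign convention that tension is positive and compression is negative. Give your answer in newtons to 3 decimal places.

N=6 nodes, M=9 members, R=3 reactions → 2N=12, M+R=12
member 0 (0-1): L=5.3582, (cx,cy)=(0.2381,0.9712)
member 1 (0-2): L=2.3380, (cx,cy)=(1.0000,0.0000)
member 2 (1-2): L=5.3113, (cx,cy)=(0.2000,-0.9798)
member 3 (1-3): L=2.1045, (cx,cy)=(0.9855,-0.1696)
member 4 (2-3): L=4.9515, (cx,cy)=(0.2044,0.9789)
member 5 (2-4): L=2.2980, (cx,cy)=(1.0000,0.0000)
member 6 (3-4): L=5.0147, (cx,cy)=(0.2564,-0.9666)
member 7 (3-5): L=2.2524, (cx,cy)=(0.9989,0.0466)
member 8 (4-5): L=5.0450, (cx,cy)=(0.1911,0.9816)
solve A·x = −loads:
  F[0-1] = -1521.8186 N (compression)
  F[0-2] = -873.5914 N (compression)
  F[1-2] = +417.2082 N (tension)
  F[1-3] = +1013.3056 N (tension)
  F[2-3] = -417.5979 N (compression)
  F[2-4] = -704.8201 N (compression)
  F[3-4] = +636.9741 N (tension)
  F[3-5] = +750.7367 N (tension)
  F[4-5] = -2833.7099 N (compression)
  Rx@0 = +1236.0000 N
  Ry@0 = +1478.0365 N
  Ry@4 = +2165.8235 N

-2833.710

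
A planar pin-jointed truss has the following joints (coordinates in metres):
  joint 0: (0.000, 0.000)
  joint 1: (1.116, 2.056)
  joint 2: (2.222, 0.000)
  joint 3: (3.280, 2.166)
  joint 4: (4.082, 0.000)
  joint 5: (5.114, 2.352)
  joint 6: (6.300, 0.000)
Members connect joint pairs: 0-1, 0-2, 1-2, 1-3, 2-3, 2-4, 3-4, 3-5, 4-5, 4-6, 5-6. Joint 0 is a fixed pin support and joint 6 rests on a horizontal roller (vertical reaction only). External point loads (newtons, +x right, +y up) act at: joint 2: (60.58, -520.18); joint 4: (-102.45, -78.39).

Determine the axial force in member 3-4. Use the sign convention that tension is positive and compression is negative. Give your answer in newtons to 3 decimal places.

N=7 nodes, M=11 members, R=3 reactions → 2N=14, M+R=14
member 0 (0-1): L=2.3394, (cx,cy)=(0.4771,0.8789)
member 1 (0-2): L=2.2220, (cx,cy)=(1.0000,0.0000)
member 2 (1-2): L=2.3346, (cx,cy)=(0.4737,-0.8807)
member 3 (1-3): L=2.1668, (cx,cy)=(0.9987,0.0508)
member 4 (2-3): L=2.4106, (cx,cy)=(0.4389,0.8985)
member 5 (2-4): L=1.8600, (cx,cy)=(1.0000,0.0000)
member 6 (3-4): L=2.3097, (cx,cy)=(0.3472,-0.9378)
member 7 (3-5): L=1.8434, (cx,cy)=(0.9949,0.1009)
member 8 (4-5): L=2.5684, (cx,cy)=(0.4018,0.9157)
member 9 (4-6): L=2.2180, (cx,cy)=(1.0000,0.0000)
member 10 (5-6): L=2.6341, (cx,cy)=(0.4502,-0.8929)
solve A·x = −loads:
  F[0-1] = -414.5209 N (compression)
  F[0-2] = +155.8789 N (tension)
  F[1-2] = +391.5576 N (tension)
  F[1-3] = -383.7411 N (compression)
  F[2-3] = +195.1500 N (tension)
  F[2-4] = +195.1454 N (tension)
  F[3-4] = -191.2135 N (compression)
  F[3-5] = -232.3863 N (compression)
  F[4-5] = +281.4222 N (tension)
  F[4-6] = +118.1252 N (tension)
  F[5-6] = -262.3558 N (compression)
  Rx@0 = +41.8700 N
  Ry@0 = +364.3116 N
  Ry@6 = +234.2584 N

-191.213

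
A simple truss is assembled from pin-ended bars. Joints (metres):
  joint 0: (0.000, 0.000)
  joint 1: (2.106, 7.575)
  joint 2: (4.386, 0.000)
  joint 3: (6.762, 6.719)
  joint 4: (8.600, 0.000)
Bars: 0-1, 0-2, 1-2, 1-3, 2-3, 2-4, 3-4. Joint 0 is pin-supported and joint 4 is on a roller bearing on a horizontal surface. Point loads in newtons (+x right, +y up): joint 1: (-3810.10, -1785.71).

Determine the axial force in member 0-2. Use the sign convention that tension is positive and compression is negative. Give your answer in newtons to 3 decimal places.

-2502.181

N=5 nodes, M=7 members, R=3 reactions → 2N=10, M+R=10
member 0 (0-1): L=7.8623, (cx,cy)=(0.2679,0.9635)
member 1 (0-2): L=4.3860, (cx,cy)=(1.0000,0.0000)
member 2 (1-2): L=7.9107, (cx,cy)=(0.2882,-0.9576)
member 3 (1-3): L=4.7340, (cx,cy)=(0.9835,-0.1808)
member 4 (2-3): L=7.1267, (cx,cy)=(0.3334,0.9428)
member 5 (2-4): L=4.2140, (cx,cy)=(1.0000,0.0000)
member 6 (3-4): L=6.9659, (cx,cy)=(0.2639,-0.9646)
solve A·x = −loads:
  F[0-1] = -4882.8378 N (compression)
  F[0-2] = -2502.1814 N (compression)
  F[1-2] = +2718.0398 N (tension)
  F[1-3] = +1747.6012 N (tension)
  F[2-3] = -2760.6411 N (compression)
  F[2-4] = -798.4174 N (compression)
  F[3-4] = +3025.9326 N (tension)
  Rx@0 = +3810.1000 N
  Ry@0 = +4704.4079 N
  Ry@4 = -2918.6979 N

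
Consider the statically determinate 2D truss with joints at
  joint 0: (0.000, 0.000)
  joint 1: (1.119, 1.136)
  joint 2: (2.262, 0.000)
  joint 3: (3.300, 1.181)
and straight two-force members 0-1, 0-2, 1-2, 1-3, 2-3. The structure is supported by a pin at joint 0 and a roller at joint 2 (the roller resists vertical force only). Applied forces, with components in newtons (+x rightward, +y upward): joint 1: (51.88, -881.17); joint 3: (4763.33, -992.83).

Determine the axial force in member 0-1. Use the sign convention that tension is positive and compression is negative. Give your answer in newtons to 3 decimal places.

3541.949

N=4 nodes, M=5 members, R=3 reactions → 2N=8, M+R=8
member 0 (0-1): L=1.5946, (cx,cy)=(0.7018,0.7124)
member 1 (0-2): L=2.2620, (cx,cy)=(1.0000,0.0000)
member 2 (1-2): L=1.6115, (cx,cy)=(0.7093,-0.7049)
member 3 (1-3): L=2.1815, (cx,cy)=(0.9998,0.0206)
member 4 (2-3): L=1.5723, (cx,cy)=(0.6602,0.7511)
solve A·x = −loads:
  F[0-1] = +3541.9495 N (tension)
  F[0-2] = +2329.6253 N (tension)
  F[1-2] = -4661.5636 N (compression)
  F[1-3] = +5741.2584 N (tension)
  F[2-3] = -1479.4799 N (compression)
  Rx@0 = -4815.2100 N
  Ry@0 = -2523.3460 N
  Ry@2 = +4397.3460 N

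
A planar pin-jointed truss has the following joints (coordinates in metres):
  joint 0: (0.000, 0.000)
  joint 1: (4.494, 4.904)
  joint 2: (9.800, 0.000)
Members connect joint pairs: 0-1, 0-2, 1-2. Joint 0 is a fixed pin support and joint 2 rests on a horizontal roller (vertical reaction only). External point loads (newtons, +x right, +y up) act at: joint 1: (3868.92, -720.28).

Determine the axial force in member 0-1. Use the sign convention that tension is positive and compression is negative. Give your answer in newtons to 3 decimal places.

2097.051

N=3 nodes, M=3 members, R=3 reactions → 2N=6, M+R=6
member 0 (0-1): L=6.6517, (cx,cy)=(0.6756,0.7373)
member 1 (0-2): L=9.8000, (cx,cy)=(1.0000,0.0000)
member 2 (1-2): L=7.2252, (cx,cy)=(0.7344,-0.6787)
solve A·x = −loads:
  F[0-1] = +2097.0507 N (tension)
  F[0-2] = +2452.1196 N (tension)
  F[1-2] = -3339.0392 N (compression)
  Rx@0 = -3868.9200 N
  Ry@0 = -1546.0590 N
  Ry@2 = +2266.3390 N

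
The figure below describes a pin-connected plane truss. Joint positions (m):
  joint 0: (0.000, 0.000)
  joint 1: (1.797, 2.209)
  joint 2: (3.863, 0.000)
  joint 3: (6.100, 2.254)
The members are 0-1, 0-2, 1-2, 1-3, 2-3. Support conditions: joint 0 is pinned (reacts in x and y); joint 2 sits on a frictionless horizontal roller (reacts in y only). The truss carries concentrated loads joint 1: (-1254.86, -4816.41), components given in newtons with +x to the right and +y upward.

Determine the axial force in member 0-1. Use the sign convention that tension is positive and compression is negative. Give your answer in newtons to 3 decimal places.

N=4 nodes, M=5 members, R=3 reactions → 2N=8, M+R=8
member 0 (0-1): L=2.8476, (cx,cy)=(0.6311,0.7757)
member 1 (0-2): L=3.8630, (cx,cy)=(1.0000,0.0000)
member 2 (1-2): L=3.0246, (cx,cy)=(0.6831,-0.7304)
member 3 (1-3): L=4.3032, (cx,cy)=(0.9999,0.0105)
member 4 (2-3): L=3.1756, (cx,cy)=(0.7044,0.7098)
solve A·x = −loads:
  F[0-1] = -4245.6011 N (compression)
  F[0-2] = +1424.3488 N (tension)
  F[1-2] = -2085.2109 N (compression)
  F[1-3] = -0.0000 N (compression)
  F[2-3] = -0.0000 N (compression)
  Rx@0 = +1254.8600 N
  Ry@0 = +3293.4737 N
  Ry@2 = +1522.9363 N

-4245.601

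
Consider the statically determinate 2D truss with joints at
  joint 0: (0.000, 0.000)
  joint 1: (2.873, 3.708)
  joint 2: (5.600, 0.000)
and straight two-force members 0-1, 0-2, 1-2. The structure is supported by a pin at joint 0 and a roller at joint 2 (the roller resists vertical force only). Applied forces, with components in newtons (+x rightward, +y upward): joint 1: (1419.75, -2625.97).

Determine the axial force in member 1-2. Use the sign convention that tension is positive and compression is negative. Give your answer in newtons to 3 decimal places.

N=3 nodes, M=3 members, R=3 reactions → 2N=6, M+R=6
member 0 (0-1): L=4.6908, (cx,cy)=(0.6125,0.7905)
member 1 (0-2): L=5.6000, (cx,cy)=(1.0000,0.0000)
member 2 (1-2): L=4.6028, (cx,cy)=(0.5925,-0.8056)
solve A·x = −loads:
  F[0-1] = -428.4399 N (compression)
  F[0-2] = +1682.1602 N (tension)
  F[1-2] = -2839.2561 N (compression)
  Rx@0 = -1419.7500 N
  Ry@0 = +338.6763 N
  Ry@2 = +2287.2937 N

-2839.256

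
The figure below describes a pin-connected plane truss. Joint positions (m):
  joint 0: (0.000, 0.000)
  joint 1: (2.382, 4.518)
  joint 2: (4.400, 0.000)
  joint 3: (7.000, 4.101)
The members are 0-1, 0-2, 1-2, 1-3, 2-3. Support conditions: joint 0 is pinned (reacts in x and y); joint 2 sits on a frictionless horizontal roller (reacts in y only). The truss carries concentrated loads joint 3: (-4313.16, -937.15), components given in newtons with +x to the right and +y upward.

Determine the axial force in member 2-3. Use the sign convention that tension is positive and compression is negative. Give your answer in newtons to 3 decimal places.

-1485.717

N=4 nodes, M=5 members, R=3 reactions → 2N=8, M+R=8
member 0 (0-1): L=5.1075, (cx,cy)=(0.4664,0.8846)
member 1 (0-2): L=4.4000, (cx,cy)=(1.0000,0.0000)
member 2 (1-2): L=4.9482, (cx,cy)=(0.4078,-0.9131)
member 3 (1-3): L=4.6368, (cx,cy)=(0.9959,-0.0899)
member 4 (2-3): L=4.8557, (cx,cy)=(0.5354,0.8446)
solve A·x = −loads:
  F[0-1] = -3918.5426 N (compression)
  F[0-2] = -2485.6468 N (compression)
  F[1-2] = +4144.2284 N (tension)
  F[1-3] = -3531.9467 N (compression)
  F[2-3] = -1485.7168 N (compression)
  Rx@0 = +4313.1600 N
  Ry@0 = +3466.2907 N
  Ry@2 = -2529.1407 N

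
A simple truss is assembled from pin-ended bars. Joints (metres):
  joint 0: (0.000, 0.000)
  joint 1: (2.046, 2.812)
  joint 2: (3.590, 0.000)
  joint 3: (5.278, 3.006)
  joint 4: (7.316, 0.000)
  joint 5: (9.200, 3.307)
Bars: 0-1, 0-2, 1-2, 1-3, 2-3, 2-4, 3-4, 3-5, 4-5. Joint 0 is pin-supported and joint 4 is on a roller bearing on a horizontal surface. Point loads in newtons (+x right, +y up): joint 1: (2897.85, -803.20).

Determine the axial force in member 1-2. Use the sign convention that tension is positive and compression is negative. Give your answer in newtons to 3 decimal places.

N=6 nodes, M=9 members, R=3 reactions → 2N=12, M+R=12
member 0 (0-1): L=3.4776, (cx,cy)=(0.5883,0.8086)
member 1 (0-2): L=3.5900, (cx,cy)=(1.0000,0.0000)
member 2 (1-2): L=3.2080, (cx,cy)=(0.4813,-0.8766)
member 3 (1-3): L=3.2378, (cx,cy)=(0.9982,0.0599)
member 4 (2-3): L=3.4475, (cx,cy)=(0.4896,0.8719)
member 5 (2-4): L=3.7260, (cx,cy)=(1.0000,0.0000)
member 6 (3-4): L=3.6317, (cx,cy)=(0.5612,-0.8277)
member 7 (3-5): L=3.9335, (cx,cy)=(0.9971,0.0765)
member 8 (4-5): L=3.8060, (cx,cy)=(0.4950,0.8689)
solve A·x = −loads:
  F[0-1] = +661.9372 N (tension)
  F[0-2] = +2508.4041 N (tension)
  F[1-2] = -1644.5087 N (compression)
  F[1-3] = -1719.9982 N (compression)
  F[2-3] = +1653.2341 N (tension)
  F[2-4] = +907.4389 N (tension)
  F[3-4] = -1617.0635 N (compression)
  F[3-5] = -0.0000 N (compression)
  F[4-5] = +0.0000 N (tension)
  Rx@0 = -2897.8500 N
  Ry@0 = -535.2502 N
  Ry@4 = +1338.4502 N

-1644.509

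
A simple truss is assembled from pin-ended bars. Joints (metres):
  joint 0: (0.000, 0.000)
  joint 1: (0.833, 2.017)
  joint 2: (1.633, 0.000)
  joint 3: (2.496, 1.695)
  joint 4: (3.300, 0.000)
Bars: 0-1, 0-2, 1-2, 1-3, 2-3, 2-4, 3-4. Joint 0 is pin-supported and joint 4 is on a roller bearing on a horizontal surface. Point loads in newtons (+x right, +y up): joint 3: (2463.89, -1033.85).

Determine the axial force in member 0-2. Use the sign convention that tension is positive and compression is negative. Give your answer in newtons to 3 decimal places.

N=5 nodes, M=7 members, R=3 reactions → 2N=10, M+R=10
member 0 (0-1): L=2.1822, (cx,cy)=(0.3817,0.9243)
member 1 (0-2): L=1.6330, (cx,cy)=(1.0000,0.0000)
member 2 (1-2): L=2.1699, (cx,cy)=(0.3687,-0.9296)
member 3 (1-3): L=1.6939, (cx,cy)=(0.9818,-0.1901)
member 4 (2-3): L=1.9020, (cx,cy)=(0.4537,0.8911)
member 5 (2-4): L=1.6670, (cx,cy)=(1.0000,0.0000)
member 6 (3-4): L=1.8760, (cx,cy)=(0.4286,-0.9035)
solve A·x = −loads:
  F[0-1] = +1096.7035 N (tension)
  F[0-2] = +2045.2590 N (tension)
  F[1-2] = -1275.6483 N (compression)
  F[1-3] = +905.4571 N (tension)
  F[2-3] = +1330.6306 N (tension)
  F[2-4] = +971.2083 N (tension)
  F[3-4] = -2266.1736 N (compression)
  Rx@0 = -2463.8900 N
  Ry@0 = -1013.6600 N
  Ry@4 = +2047.5100 N

2045.259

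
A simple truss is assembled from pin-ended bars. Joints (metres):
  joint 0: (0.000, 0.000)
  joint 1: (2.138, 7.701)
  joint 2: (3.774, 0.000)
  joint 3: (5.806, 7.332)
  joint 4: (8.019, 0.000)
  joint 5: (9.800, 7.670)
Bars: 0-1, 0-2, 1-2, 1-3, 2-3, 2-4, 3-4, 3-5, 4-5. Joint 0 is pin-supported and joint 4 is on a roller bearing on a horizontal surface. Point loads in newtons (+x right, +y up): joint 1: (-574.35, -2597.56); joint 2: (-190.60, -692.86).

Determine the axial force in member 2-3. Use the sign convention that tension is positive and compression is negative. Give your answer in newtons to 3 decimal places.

457.203

N=6 nodes, M=9 members, R=3 reactions → 2N=12, M+R=12
member 0 (0-1): L=7.9923, (cx,cy)=(0.2675,0.9636)
member 1 (0-2): L=3.7740, (cx,cy)=(1.0000,0.0000)
member 2 (1-2): L=7.8729, (cx,cy)=(0.2078,-0.9782)
member 3 (1-3): L=3.6865, (cx,cy)=(0.9950,-0.1001)
member 4 (2-3): L=7.6084, (cx,cy)=(0.2671,0.9637)
member 5 (2-4): L=4.2450, (cx,cy)=(1.0000,0.0000)
member 6 (3-4): L=7.6587, (cx,cy)=(0.2890,-0.9573)
member 7 (3-5): L=4.0083, (cx,cy)=(0.9964,0.0843)
member 8 (4-5): L=7.8741, (cx,cy)=(0.2262,0.9741)
solve A·x = −loads:
  F[0-1] = -2930.1459 N (compression)
  F[0-2] = +18.8885 N (tension)
  F[1-2] = +257.8937 N (tension)
  F[1-3] = -264.4073 N (compression)
  F[2-3] = +457.2034 N (tension)
  F[2-4] = +140.9721 N (tension)
  F[3-4] = -487.8727 N (compression)
  F[3-5] = -0.0000 N (compression)
  F[4-5] = +0.0000 N (tension)
  Rx@0 = +764.9500 N
  Ry@0 = +2823.3583 N
  Ry@4 = +467.0617 N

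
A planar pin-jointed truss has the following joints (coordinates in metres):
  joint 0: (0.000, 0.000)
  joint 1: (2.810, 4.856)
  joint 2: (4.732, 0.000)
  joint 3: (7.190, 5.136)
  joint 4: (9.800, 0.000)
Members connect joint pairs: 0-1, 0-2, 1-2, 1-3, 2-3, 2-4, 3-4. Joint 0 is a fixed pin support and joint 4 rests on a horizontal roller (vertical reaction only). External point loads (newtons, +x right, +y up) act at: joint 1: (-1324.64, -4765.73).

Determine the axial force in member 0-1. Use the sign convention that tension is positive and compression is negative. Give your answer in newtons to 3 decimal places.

-4685.676

N=5 nodes, M=7 members, R=3 reactions → 2N=10, M+R=10
member 0 (0-1): L=5.6104, (cx,cy)=(0.5009,0.8655)
member 1 (0-2): L=4.7320, (cx,cy)=(1.0000,0.0000)
member 2 (1-2): L=5.2225, (cx,cy)=(0.3680,-0.9298)
member 3 (1-3): L=4.3889, (cx,cy)=(0.9980,0.0638)
member 4 (2-3): L=5.6939, (cx,cy)=(0.4317,0.9020)
member 5 (2-4): L=5.0680, (cx,cy)=(1.0000,0.0000)
member 6 (3-4): L=5.7611, (cx,cy)=(0.4530,-0.8915)
solve A·x = −loads:
  F[0-1] = -4685.6758 N (compression)
  F[0-2] = +1022.1975 N (tension)
  F[1-2] = -813.4246 N (compression)
  F[1-3] = -724.3158 N (compression)
  F[2-3] = +838.4907 N (tension)
  F[2-4] = +360.8709 N (tension)
  F[3-4] = -796.5606 N (compression)
  Rx@0 = +1324.6400 N
  Ry@0 = +4055.6025 N
  Ry@4 = +710.1275 N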